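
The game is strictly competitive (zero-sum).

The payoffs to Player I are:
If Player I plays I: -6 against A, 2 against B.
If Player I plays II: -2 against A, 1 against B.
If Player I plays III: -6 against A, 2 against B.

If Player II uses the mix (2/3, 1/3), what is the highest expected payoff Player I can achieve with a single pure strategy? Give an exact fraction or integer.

I: (-6)·(2/3) + (2)·(1/3) = -10/3.
II: (-2)·(2/3) + (1)·(1/3) = -1.
III: (-6)·(2/3) + (2)·(1/3) = -10/3.
The best pure response is II with expected payoff -1.

-1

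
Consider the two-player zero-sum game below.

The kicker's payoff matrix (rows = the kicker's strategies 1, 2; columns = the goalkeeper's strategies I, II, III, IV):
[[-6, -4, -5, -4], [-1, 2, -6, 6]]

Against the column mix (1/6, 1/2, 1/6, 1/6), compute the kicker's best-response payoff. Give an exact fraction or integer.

1: (-6)·(1/6) + (-4)·(1/2) + (-5)·(1/6) + (-4)·(1/6) = -9/2.
2: (-1)·(1/6) + (2)·(1/2) + (-6)·(1/6) + (6)·(1/6) = 5/6.
The best pure response is 2 with expected payoff 5/6.

5/6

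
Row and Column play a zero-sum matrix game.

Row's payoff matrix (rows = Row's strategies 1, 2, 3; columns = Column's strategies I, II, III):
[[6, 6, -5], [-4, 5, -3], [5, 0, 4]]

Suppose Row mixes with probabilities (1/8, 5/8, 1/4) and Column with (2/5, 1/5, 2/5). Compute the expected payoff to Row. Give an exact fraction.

-1/40

Against (2/5, 1/5, 2/5), each row's expected payoff is 1: 8/5; 2: -9/5; 3: 18/5.
Taking the (1/8, 5/8, 1/4)-weighted average: (1/8)·(8/5) + (5/8)·(-9/5) + (1/4)·(18/5) = -1/40.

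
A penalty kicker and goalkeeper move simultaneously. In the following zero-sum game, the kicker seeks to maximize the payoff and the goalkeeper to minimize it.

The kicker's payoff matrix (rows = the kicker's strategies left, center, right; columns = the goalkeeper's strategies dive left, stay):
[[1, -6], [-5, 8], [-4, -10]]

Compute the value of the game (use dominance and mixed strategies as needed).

Row right is strictly dominated by row left, so the kicker never plays it.
The remaining 2×2 game on (left, center) × (dive left, stay) has no saddle point. Let the kicker play left with probability p; indifference gives p − 5(1−p) = −6p + 8(1−p), so p = 13/20.
Similarly the goalkeeper's optimal q on dive left is 7/10, and the value is 1·(7/10) + (-6)·(3/10) = -11/10.

-11/10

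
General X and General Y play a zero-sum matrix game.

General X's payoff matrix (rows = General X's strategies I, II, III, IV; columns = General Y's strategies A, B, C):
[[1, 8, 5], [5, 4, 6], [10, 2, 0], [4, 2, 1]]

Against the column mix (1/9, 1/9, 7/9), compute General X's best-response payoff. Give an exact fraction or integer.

I: (1)·(1/9) + (8)·(1/9) + (5)·(7/9) = 44/9.
II: (5)·(1/9) + (4)·(1/9) + (6)·(7/9) = 17/3.
III: (10)·(1/9) + (2)·(1/9) + (0)·(7/9) = 4/3.
IV: (4)·(1/9) + (2)·(1/9) + (1)·(7/9) = 13/9.
The best pure response is II with expected payoff 17/3.

17/3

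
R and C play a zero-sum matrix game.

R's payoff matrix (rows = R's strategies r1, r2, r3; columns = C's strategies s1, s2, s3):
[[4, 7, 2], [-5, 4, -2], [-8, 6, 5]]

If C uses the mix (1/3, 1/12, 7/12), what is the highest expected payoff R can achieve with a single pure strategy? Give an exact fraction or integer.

37/12

r1: (4)·(1/3) + (7)·(1/12) + (2)·(7/12) = 37/12.
r2: (-5)·(1/3) + (4)·(1/12) + (-2)·(7/12) = -5/2.
r3: (-8)·(1/3) + (6)·(1/12) + (5)·(7/12) = 3/4.
The best pure response is r1 with expected payoff 37/12.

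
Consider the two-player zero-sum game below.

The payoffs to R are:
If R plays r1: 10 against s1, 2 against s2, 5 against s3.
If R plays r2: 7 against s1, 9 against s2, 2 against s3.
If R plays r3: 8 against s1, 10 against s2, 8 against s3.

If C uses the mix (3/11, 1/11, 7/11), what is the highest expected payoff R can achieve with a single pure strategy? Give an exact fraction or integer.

r1: (10)·(3/11) + (2)·(1/11) + (5)·(7/11) = 67/11.
r2: (7)·(3/11) + (9)·(1/11) + (2)·(7/11) = 4.
r3: (8)·(3/11) + (10)·(1/11) + (8)·(7/11) = 90/11.
The best pure response is r3 with expected payoff 90/11.

90/11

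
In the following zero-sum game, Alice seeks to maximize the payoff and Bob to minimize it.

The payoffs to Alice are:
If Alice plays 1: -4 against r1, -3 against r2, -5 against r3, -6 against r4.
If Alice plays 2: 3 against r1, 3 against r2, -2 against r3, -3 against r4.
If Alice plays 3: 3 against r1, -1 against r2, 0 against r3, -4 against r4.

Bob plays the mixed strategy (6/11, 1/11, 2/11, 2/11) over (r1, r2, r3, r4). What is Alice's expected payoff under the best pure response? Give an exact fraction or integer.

1

1: (-4)·(6/11) + (-3)·(1/11) + (-5)·(2/11) + (-6)·(2/11) = -49/11.
2: (3)·(6/11) + (3)·(1/11) + (-2)·(2/11) + (-3)·(2/11) = 1.
3: (3)·(6/11) + (-1)·(1/11) + (0)·(2/11) + (-4)·(2/11) = 9/11.
The best pure response is 2 with expected payoff 1.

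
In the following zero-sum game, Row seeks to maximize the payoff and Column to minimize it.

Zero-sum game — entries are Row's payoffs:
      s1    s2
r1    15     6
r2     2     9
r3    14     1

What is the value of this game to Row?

123/16

Row r3 is strictly dominated by row r1, so Row never plays it.
The remaining 2×2 game on (r1, r2) × (s1, s2) has no saddle point. Let Row play r1 with probability p; indifference gives 15p + 2(1−p) = 6p + 9(1−p), so p = 7/16.
Similarly Column's optimal q on s1 is 3/16, and the value is 15·(3/16) + (6)·(13/16) = 123/16.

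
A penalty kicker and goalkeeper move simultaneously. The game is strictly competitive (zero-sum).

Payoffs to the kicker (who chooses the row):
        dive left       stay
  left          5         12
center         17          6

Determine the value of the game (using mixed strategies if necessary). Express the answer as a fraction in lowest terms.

29/3

Row minima are 5 and 6, so the kicker's maximin is 6; column maxima are 17 and 12, so the goalkeeper's minimax is 12. These differ, so the equilibrium is in mixed strategies.
Let the kicker play left with probability p. The goalkeeper is indifferent when 5p + 17(1−p) = 12p + 6(1−p), giving p = 11/18.
Let the goalkeeper play dive left with probability q. The kicker is indifferent when 5q + 12(1−q) = 17q + 6(1−q), giving q = 1/3.
The value is 5·(1/3) + (12)·(2/3) = 29/3.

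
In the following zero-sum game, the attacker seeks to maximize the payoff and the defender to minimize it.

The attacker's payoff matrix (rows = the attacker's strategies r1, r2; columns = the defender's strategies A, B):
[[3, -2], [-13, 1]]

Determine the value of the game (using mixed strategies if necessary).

Row minima are -2 and -13, so the attacker's maximin is -2; column maxima are 3 and 1, so the defender's minimax is 1. These differ, so the equilibrium is in mixed strategies.
Let the attacker play r1 with probability p. The defender is indifferent when 3p − 13(1−p) = −2p + (1−p), giving p = 14/19.
Let the defender play A with probability q. The attacker is indifferent when 3q − 2(1−q) = −13q + (1−q), giving q = 3/19.
The value is 3·(3/19) + (-2)·(16/19) = -23/19.

-23/19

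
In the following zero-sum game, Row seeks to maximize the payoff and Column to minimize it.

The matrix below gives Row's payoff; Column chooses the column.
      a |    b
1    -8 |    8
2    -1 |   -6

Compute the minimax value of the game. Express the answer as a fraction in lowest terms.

Row minima are -8 and -6, so Row's maximin is -6; column maxima are -1 and 8, so Column's minimax is -1. These differ, so the equilibrium is in mixed strategies.
Let Row play 1 with probability p. Column is indifferent when −8p − (1−p) = 8p − 6(1−p), giving p = 5/21.
Let Column play a with probability q. Row is indifferent when −8q + 8(1−q) = −q − 6(1−q), giving q = 2/3.
The value is -8·(2/3) + (8)·(1/3) = -8/3.

-8/3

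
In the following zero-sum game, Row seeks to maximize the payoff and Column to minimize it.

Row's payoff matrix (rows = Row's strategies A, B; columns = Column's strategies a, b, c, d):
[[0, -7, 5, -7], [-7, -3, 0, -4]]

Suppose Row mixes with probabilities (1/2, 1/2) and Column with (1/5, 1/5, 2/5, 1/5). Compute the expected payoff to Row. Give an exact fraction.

-9/5

Against (1/5, 1/5, 2/5, 1/5), each row's expected payoff is A: -4/5; B: -14/5.
Taking the (1/2, 1/2)-weighted average: (1/2)·(-4/5) + (1/2)·(-14/5) = -9/5.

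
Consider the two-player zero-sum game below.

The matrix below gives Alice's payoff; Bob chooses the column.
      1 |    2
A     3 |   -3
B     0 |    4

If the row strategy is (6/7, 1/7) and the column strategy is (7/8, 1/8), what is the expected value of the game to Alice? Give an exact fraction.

2

Against (7/8, 1/8), each row's expected payoff is A: 9/4; B: 1/2.
Taking the (6/7, 1/7)-weighted average: (6/7)·(9/4) + (1/7)·(1/2) = 2.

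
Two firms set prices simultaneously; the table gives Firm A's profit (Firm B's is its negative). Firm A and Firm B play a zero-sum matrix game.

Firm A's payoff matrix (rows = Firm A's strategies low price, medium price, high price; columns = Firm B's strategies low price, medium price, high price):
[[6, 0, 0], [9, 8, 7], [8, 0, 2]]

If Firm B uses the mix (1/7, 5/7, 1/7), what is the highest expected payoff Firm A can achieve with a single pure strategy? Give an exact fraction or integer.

low price: (6)·(1/7) + (0)·(5/7) + (0)·(1/7) = 6/7.
medium price: (9)·(1/7) + (8)·(5/7) + (7)·(1/7) = 8.
high price: (8)·(1/7) + (0)·(5/7) + (2)·(1/7) = 10/7.
The best pure response is medium price with expected payoff 8.

8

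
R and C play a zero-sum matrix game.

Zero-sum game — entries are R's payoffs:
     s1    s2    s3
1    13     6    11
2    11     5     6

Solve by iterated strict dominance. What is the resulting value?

Column s1 is strictly dominated by s2 for C (6<13, 5<11); eliminate s1.
Row 2 is strictly dominated by row 1 (6>5, 11>6); eliminate 2.
Column s3 is strictly dominated by s2 for C (6<11); eliminate s3.
Only (1, s2) remains, with payoff 6.

6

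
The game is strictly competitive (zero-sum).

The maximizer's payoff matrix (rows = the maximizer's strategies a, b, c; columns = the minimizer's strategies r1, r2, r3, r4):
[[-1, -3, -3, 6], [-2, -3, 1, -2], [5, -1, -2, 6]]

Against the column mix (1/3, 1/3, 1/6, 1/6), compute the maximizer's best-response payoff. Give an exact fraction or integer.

a: (-1)·(1/3) + (-3)·(1/3) + (-3)·(1/6) + (6)·(1/6) = -5/6.
b: (-2)·(1/3) + (-3)·(1/3) + (1)·(1/6) + (-2)·(1/6) = -11/6.
c: (5)·(1/3) + (-1)·(1/3) + (-2)·(1/6) + (6)·(1/6) = 2.
The best pure response is c with expected payoff 2.

2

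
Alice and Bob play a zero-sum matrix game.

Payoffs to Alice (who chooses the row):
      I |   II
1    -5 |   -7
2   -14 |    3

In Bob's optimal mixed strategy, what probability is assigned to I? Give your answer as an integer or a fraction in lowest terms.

Row minima are -7 and -14, so Alice's maximin is -7; column maxima are -5 and 3, so Bob's minimax is -5. These differ, so the equilibrium is in mixed strategies.
Let Bob play I with probability q. Alice is indifferent when −5q − 7(1−q) = −14q + 3(1−q), giving q = 10/19.

10/19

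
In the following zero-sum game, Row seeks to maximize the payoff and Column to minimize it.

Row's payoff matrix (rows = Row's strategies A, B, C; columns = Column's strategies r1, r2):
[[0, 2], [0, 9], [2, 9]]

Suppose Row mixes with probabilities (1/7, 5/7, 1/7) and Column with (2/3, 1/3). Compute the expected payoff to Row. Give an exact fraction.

Against (2/3, 1/3), each row's expected payoff is A: 2/3; B: 3; C: 13/3.
Taking the (1/7, 5/7, 1/7)-weighted average: (1/7)·(2/3) + (5/7)·(3) + (1/7)·(13/3) = 20/7.

20/7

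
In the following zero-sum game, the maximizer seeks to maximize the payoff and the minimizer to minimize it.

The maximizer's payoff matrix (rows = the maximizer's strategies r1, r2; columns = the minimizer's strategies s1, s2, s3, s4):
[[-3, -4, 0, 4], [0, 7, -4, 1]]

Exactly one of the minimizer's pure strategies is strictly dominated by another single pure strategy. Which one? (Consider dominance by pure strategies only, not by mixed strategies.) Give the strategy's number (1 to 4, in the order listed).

The minimizer prefers columns that give the maximizer less. Compare s4 with s1: -3 < 4, 0 < 1.
So s1 strictly dominates s4 for the minimizer; s4 is strictly dominated.

4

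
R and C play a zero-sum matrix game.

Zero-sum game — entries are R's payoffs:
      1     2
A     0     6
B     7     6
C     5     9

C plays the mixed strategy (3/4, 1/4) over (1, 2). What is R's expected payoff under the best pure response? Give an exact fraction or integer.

27/4

A: (0)·(3/4) + (6)·(1/4) = 3/2.
B: (7)·(3/4) + (6)·(1/4) = 27/4.
C: (5)·(3/4) + (9)·(1/4) = 6.
The best pure response is B with expected payoff 27/4.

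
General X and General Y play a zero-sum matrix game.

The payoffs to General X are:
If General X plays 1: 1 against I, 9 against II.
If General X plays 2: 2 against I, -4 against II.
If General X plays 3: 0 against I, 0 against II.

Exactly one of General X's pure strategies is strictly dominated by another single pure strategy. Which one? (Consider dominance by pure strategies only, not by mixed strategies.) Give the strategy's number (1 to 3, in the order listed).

Compare 3 with 1: 1 > 0, 9 > 0.
So 1 strictly dominates 3 for General X; 3 is strictly dominated.

3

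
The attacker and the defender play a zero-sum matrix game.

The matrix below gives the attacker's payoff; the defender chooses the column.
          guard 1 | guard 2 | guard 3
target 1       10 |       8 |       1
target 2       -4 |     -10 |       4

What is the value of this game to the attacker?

Column guard 1 is strictly dominated by guard 2 for the defender (it gives the attacker more in every row).
The remaining 2×2 game on (target 1, target 2) × (guard 2, guard 3) has no saddle point. Let the attacker play target 1 with probability p; indifference gives 8p − 10(1−p) = p + 4(1−p), so p = 2/3.
Similarly the defender's optimal q on guard 2 is 1/7, and the value is 8·(1/7) + (1)·(6/7) = 2.

2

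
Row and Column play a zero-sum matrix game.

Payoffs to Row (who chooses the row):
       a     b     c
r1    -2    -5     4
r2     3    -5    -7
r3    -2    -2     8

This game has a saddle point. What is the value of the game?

Row minima: -5, -7, -2 → Row's maximin is -2.
Column maxima: 3, -2, 8 → Column's minimax is -2.
They coincide at (r3, b), so the value is -2.

-2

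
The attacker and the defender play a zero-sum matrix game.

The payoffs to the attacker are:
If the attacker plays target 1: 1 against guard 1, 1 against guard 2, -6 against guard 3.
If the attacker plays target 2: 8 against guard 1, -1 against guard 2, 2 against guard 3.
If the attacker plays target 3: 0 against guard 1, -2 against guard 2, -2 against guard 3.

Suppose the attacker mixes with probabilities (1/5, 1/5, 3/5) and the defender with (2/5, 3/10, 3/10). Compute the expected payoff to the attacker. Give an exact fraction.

Against (2/5, 3/10, 3/10), each row's expected payoff is target 1: -11/10; target 2: 7/2; target 3: -6/5.
Taking the (1/5, 1/5, 3/5)-weighted average: (1/5)·(-11/10) + (1/5)·(7/2) + (3/5)·(-6/5) = -6/25.

-6/25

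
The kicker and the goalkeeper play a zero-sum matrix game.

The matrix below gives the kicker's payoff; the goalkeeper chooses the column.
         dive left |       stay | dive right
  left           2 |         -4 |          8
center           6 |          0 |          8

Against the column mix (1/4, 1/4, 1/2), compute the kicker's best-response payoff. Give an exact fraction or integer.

11/2

left: (2)·(1/4) + (-4)·(1/4) + (8)·(1/2) = 7/2.
center: (6)·(1/4) + (0)·(1/4) + (8)·(1/2) = 11/2.
The best pure response is center with expected payoff 11/2.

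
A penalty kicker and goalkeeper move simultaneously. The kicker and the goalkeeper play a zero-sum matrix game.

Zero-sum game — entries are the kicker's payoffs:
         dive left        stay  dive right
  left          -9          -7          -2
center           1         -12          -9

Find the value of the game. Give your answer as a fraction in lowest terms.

-23/3

Column dive right is strictly dominated by stay for the goalkeeper (it gives the kicker more in every row).
The remaining 2×2 game on (left, center) × (dive left, stay) has no saddle point. Let the kicker play left with probability p; indifference gives −9p + (1−p) = −7p − 12(1−p), so p = 13/15.
Similarly the goalkeeper's optimal q on dive left is 1/3, and the value is -9·(1/3) + (-7)·(2/3) = -23/3.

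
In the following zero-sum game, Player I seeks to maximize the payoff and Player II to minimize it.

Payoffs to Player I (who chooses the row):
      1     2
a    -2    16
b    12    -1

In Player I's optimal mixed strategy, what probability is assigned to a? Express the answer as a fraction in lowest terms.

Row minima are -2 and -1, so Player I's maximin is -1; column maxima are 12 and 16, so Player II's minimax is 12. These differ, so the equilibrium is in mixed strategies.
Let Player I play a with probability p. Player II is indifferent when −2p + 12(1−p) = 16p − (1−p), giving p = 13/31.

13/31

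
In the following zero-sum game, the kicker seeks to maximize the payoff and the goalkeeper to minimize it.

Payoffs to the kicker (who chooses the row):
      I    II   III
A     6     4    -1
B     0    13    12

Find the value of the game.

Column II is strictly dominated by III for the goalkeeper (it gives the kicker more in every row).
The remaining 2×2 game on (A, B) × (I, III) has no saddle point. Let the kicker play A with probability p; indifference gives 6p = −p + 12(1−p), so p = 12/19.
Similarly the goalkeeper's optimal q on I is 13/19, and the value is 6·(13/19) + (-1)·(6/19) = 72/19.

72/19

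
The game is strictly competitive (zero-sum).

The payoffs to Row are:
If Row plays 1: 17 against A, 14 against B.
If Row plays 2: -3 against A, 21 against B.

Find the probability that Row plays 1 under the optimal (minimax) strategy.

8/9

Row minima are 14 and -3, so Row's maximin is 14; column maxima are 17 and 21, so Column's minimax is 17. These differ, so the equilibrium is in mixed strategies.
Let Row play 1 with probability p. Column is indifferent when 17p − 3(1−p) = 14p + 21(1−p), giving p = 8/9.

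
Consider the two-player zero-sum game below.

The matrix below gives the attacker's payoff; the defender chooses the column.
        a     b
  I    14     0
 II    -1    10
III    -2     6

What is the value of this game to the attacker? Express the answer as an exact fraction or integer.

Row III is strictly dominated by row II, so the attacker never plays it.
The remaining 2×2 game on (I, II) × (a, b) has no saddle point. Let the attacker play I with probability p; indifference gives 14p − (1−p) = 10(1−p), so p = 11/25.
Similarly the defender's optimal q on a is 2/5, and the value is 14·(2/5) + (0)·(3/5) = 28/5.

28/5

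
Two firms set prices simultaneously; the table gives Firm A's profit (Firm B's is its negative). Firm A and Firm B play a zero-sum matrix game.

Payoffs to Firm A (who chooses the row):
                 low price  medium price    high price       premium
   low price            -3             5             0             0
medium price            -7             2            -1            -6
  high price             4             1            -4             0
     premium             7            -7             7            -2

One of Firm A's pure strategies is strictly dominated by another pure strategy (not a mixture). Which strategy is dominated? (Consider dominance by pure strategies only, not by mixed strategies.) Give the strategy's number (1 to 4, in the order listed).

2

Compare medium price with low price: -3 > -7, 5 > 2, 0 > -1, 0 > -6.
So low price strictly dominates medium price for Firm A; medium price is strictly dominated.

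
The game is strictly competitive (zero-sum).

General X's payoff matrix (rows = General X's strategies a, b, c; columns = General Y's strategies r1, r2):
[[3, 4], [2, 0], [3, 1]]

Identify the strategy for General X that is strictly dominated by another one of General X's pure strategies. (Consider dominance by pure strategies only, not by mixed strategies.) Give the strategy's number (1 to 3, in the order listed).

2

Compare b with a: 3 > 2, 4 > 0.
So a strictly dominates b for General X; b is strictly dominated.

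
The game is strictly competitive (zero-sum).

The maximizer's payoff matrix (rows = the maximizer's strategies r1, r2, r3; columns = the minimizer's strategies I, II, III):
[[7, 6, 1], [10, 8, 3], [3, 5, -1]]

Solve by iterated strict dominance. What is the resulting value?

3

Column II is strictly dominated by III for the minimizer (1<6, 3<8, -1<5); eliminate II.
Row r1 is strictly dominated by row r2 (10>7, 3>1); eliminate r1.
Column I is strictly dominated by III for the minimizer (3<10, -1<3); eliminate I.
Row r3 is strictly dominated by row r2 (3>-1); eliminate r3.
Only (r2, III) remains, with payoff 3.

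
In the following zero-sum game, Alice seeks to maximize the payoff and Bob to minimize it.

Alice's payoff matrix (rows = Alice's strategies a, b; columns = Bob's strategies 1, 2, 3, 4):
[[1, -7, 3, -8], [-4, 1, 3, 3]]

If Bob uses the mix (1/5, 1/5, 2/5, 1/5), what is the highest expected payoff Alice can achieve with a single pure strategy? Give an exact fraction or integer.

a: (1)·(1/5) + (-7)·(1/5) + (3)·(2/5) + (-8)·(1/5) = -8/5.
b: (-4)·(1/5) + (1)·(1/5) + (3)·(2/5) + (3)·(1/5) = 6/5.
The best pure response is b with expected payoff 6/5.

6/5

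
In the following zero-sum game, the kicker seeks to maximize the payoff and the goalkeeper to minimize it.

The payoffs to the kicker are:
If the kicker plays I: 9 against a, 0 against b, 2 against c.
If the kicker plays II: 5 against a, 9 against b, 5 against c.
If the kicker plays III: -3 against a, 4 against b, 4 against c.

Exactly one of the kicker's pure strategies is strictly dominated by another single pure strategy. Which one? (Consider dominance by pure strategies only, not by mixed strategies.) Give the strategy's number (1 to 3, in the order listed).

Compare III with II: 5 > -3, 9 > 4, 5 > 4.
So II strictly dominates III for the kicker; III is strictly dominated.

3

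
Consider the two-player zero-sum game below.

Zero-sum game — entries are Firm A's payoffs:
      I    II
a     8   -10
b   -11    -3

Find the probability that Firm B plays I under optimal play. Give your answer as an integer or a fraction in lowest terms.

7/26

Row minima are -10 and -11, so Firm A's maximin is -10; column maxima are 8 and -3, so Firm B's minimax is -3. These differ, so the equilibrium is in mixed strategies.
Let Firm B play I with probability q. Firm A is indifferent when 8q − 10(1−q) = −11q − 3(1−q), giving q = 7/26.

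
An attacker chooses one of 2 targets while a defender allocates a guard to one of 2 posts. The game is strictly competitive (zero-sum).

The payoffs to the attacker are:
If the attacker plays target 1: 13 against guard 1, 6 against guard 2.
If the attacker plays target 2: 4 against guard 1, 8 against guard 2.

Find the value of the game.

Row minima are 6 and 4, so the attacker's maximin is 6; column maxima are 13 and 8, so the defender's minimax is 8. These differ, so the equilibrium is in mixed strategies.
Let the attacker play target 1 with probability p. The defender is indifferent when 13p + 4(1−p) = 6p + 8(1−p), giving p = 4/11.
Let the defender play guard 1 with probability q. The attacker is indifferent when 13q + 6(1−q) = 4q + 8(1−q), giving q = 2/11.
The value is 13·(2/11) + (6)·(9/11) = 80/11.

80/11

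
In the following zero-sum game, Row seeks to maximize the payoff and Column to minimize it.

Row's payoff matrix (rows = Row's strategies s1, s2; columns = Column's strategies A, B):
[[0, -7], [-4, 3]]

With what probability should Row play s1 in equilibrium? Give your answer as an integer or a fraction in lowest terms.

1/2

Row minima are -7 and -4, so Row's maximin is -4; column maxima are 0 and 3, so Column's minimax is 0. These differ, so the equilibrium is in mixed strategies.
Let Row play s1 with probability p. Column is indifferent when −4(1−p) = −7p + 3(1−p), giving p = 1/2.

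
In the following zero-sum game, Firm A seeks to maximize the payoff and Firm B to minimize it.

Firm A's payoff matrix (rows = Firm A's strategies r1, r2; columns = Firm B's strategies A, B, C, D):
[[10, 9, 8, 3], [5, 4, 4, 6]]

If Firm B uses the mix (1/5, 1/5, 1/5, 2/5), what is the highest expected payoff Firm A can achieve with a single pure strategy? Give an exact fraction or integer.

r1: (10)·(1/5) + (9)·(1/5) + (8)·(1/5) + (3)·(2/5) = 33/5.
r2: (5)·(1/5) + (4)·(1/5) + (4)·(1/5) + (6)·(2/5) = 5.
The best pure response is r1 with expected payoff 33/5.

33/5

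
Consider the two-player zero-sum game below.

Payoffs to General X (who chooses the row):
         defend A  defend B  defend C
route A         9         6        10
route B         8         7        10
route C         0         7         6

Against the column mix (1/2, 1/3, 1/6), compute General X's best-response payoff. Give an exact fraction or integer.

route A: (9)·(1/2) + (6)·(1/3) + (10)·(1/6) = 49/6.
route B: (8)·(1/2) + (7)·(1/3) + (10)·(1/6) = 8.
route C: (0)·(1/2) + (7)·(1/3) + (6)·(1/6) = 10/3.
The best pure response is route A with expected payoff 49/6.

49/6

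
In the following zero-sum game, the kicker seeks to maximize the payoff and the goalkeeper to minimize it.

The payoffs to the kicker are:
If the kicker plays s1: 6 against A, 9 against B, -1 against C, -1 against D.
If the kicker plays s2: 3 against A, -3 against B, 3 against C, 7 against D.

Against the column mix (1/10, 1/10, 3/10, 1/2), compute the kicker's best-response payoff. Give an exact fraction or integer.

s1: (6)·(1/10) + (9)·(1/10) + (-1)·(3/10) + (-1)·(1/2) = 7/10.
s2: (3)·(1/10) + (-3)·(1/10) + (3)·(3/10) + (7)·(1/2) = 22/5.
The best pure response is s2 with expected payoff 22/5.

22/5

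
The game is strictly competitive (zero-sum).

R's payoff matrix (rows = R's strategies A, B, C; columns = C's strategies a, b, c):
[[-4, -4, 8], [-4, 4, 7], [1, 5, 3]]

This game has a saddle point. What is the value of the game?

Row minima: -4, -4, 1 → R's maximin is 1.
Column maxima: 1, 5, 8 → C's minimax is 1.
They coincide at (C, a), so the value is 1.

1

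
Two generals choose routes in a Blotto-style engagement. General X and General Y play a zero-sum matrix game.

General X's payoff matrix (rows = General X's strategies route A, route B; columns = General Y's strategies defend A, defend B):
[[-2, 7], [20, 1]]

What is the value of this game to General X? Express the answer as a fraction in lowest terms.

Row minima are -2 and 1, so General X's maximin is 1; column maxima are 20 and 7, so General Y's minimax is 7. These differ, so the equilibrium is in mixed strategies.
Let General X play route A with probability p. General Y is indifferent when −2p + 20(1−p) = 7p + (1−p), giving p = 19/28.
Let General Y play defend A with probability q. General X is indifferent when −2q + 7(1−q) = 20q + (1−q), giving q = 3/14.
The value is -2·(3/14) + (7)·(11/14) = 71/14.

71/14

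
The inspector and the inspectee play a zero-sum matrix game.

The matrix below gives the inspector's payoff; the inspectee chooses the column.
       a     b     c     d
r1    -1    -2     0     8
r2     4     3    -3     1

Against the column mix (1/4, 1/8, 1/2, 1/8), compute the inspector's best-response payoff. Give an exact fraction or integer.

1/2

r1: (-1)·(1/4) + (-2)·(1/8) + (0)·(1/2) + (8)·(1/8) = 1/2.
r2: (4)·(1/4) + (3)·(1/8) + (-3)·(1/2) + (1)·(1/8) = 0.
The best pure response is r1 with expected payoff 1/2.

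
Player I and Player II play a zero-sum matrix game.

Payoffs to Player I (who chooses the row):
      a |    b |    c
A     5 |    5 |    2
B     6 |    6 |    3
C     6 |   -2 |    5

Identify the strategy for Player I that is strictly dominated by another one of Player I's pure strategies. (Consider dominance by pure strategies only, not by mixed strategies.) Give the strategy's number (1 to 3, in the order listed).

1

Compare A with B: 6 > 5, 6 > 5, 3 > 2.
So B strictly dominates A for Player I; A is strictly dominated.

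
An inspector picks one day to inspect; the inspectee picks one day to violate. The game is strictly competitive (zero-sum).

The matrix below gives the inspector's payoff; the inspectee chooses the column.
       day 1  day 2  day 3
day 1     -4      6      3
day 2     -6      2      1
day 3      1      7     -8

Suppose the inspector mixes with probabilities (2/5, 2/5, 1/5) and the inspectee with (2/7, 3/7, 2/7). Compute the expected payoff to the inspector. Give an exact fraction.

31/35

Against (2/7, 3/7, 2/7), each row's expected payoff is day 1: 16/7; day 2: -4/7; day 3: 1.
Taking the (2/5, 2/5, 1/5)-weighted average: (2/5)·(16/7) + (2/5)·(-4/7) + (1/5)·(1) = 31/35.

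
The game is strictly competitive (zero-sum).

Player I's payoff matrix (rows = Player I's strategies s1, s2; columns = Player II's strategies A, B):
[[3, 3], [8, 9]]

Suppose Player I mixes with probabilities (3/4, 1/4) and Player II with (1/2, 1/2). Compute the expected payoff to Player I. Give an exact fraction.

35/8

Against (1/2, 1/2), each row's expected payoff is s1: 3; s2: 17/2.
Taking the (3/4, 1/4)-weighted average: (3/4)·(3) + (1/4)·(17/2) = 35/8.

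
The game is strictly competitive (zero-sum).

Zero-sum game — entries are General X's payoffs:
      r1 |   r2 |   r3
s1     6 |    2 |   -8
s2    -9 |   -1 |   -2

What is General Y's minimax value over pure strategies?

The worst case (largest entry) in each column is r1: 6, r2: 2, r3: -2.
The best (smallest) of these is -2.

-2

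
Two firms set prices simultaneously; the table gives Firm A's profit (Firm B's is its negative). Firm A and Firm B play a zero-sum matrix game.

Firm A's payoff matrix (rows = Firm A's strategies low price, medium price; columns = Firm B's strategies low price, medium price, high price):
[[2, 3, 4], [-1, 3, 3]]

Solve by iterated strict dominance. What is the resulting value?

2

Column high price is strictly dominated by low price for Firm B (2<4, -1<3); eliminate high price.
Column medium price is strictly dominated by low price for Firm B (2<3, -1<3); eliminate medium price.
Row medium price is strictly dominated by row low price (2>-1); eliminate medium price.
Only (low price, low price) remains, with payoff 2.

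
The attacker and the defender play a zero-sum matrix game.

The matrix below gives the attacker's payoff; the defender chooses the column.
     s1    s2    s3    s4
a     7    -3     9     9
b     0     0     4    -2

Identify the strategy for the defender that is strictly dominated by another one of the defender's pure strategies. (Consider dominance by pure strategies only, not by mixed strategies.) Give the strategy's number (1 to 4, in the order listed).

3

The defender prefers columns that give the attacker less. Compare s3 with s1: 7 < 9, 0 < 4.
So s1 strictly dominates s3 for the defender; s3 is strictly dominated.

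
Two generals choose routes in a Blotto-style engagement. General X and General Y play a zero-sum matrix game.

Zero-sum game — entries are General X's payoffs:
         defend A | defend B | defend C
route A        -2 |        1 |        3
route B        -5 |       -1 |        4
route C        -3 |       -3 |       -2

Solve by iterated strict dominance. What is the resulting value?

-2

Row route C is strictly dominated by row route A (-2>-3, 1>-3, 3>-2); eliminate route C.
Column defend B is strictly dominated by defend A for General Y (-2<1, -5<-1); eliminate defend B.
Column defend C is strictly dominated by defend A for General Y (-2<3, -5<4); eliminate defend C.
Row route B is strictly dominated by row route A (-2>-5); eliminate route B.
Only (route A, defend A) remains, with payoff -2.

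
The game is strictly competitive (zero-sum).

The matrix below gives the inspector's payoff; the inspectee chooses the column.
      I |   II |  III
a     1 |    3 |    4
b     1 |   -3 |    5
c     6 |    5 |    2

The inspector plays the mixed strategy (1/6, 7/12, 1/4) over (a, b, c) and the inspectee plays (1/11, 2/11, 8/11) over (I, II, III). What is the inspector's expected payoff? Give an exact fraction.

419/132

Against (1/11, 2/11, 8/11), each row's expected payoff is a: 39/11; b: 35/11; c: 32/11.
Taking the (1/6, 7/12, 1/4)-weighted average: (1/6)·(39/11) + (7/12)·(35/11) + (1/4)·(32/11) = 419/132.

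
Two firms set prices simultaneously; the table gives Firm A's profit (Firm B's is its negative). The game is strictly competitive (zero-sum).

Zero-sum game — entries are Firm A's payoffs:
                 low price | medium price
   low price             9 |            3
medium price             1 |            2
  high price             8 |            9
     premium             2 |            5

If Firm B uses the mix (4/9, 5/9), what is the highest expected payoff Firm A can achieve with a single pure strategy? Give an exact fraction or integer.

low price: (9)·(4/9) + (3)·(5/9) = 17/3.
medium price: (1)·(4/9) + (2)·(5/9) = 14/9.
high price: (8)·(4/9) + (9)·(5/9) = 77/9.
premium: (2)·(4/9) + (5)·(5/9) = 11/3.
The best pure response is high price with expected payoff 77/9.

77/9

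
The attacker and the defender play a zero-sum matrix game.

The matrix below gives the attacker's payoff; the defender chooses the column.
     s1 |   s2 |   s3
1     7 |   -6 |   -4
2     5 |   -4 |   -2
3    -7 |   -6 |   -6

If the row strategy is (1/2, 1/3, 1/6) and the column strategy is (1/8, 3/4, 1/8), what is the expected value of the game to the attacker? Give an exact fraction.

Against (1/8, 3/4, 1/8), each row's expected payoff is 1: -33/8; 2: -21/8; 3: -49/8.
Taking the (1/2, 1/3, 1/6)-weighted average: (1/2)·(-33/8) + (1/3)·(-21/8) + (1/6)·(-49/8) = -95/24.

-95/24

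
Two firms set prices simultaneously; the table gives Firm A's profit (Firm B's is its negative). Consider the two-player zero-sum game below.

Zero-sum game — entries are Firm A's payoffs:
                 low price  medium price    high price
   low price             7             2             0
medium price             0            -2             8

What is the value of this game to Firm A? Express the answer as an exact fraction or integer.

4/3

Column low price is strictly dominated by medium price for Firm B (it gives Firm A more in every row).
The remaining 2×2 game on (low price, medium price) × (medium price, high price) has no saddle point. Let Firm A play low price with probability p; indifference gives 2p − 2(1−p) = 8(1−p), so p = 5/6.
Similarly Firm B's optimal q on medium price is 2/3, and the value is 2·(2/3) + (0)·(1/3) = 4/3.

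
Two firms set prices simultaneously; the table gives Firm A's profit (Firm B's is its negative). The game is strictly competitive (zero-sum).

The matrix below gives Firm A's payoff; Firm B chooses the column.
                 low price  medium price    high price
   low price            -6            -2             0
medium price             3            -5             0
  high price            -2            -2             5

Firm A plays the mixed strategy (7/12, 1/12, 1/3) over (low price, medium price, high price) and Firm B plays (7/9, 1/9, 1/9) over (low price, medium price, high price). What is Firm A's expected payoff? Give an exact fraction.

Against (7/9, 1/9, 1/9), each row's expected payoff is low price: -44/9; medium price: 16/9; high price: -11/9.
Taking the (7/12, 1/12, 1/3)-weighted average: (7/12)·(-44/9) + (1/12)·(16/9) + (1/3)·(-11/9) = -28/9.

-28/9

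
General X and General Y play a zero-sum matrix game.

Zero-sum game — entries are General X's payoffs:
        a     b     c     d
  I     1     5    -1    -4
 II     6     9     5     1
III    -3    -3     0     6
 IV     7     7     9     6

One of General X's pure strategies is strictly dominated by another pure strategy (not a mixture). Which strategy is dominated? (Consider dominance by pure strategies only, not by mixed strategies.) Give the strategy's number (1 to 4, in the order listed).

Compare I with II: 6 > 1, 9 > 5, 5 > -1, 1 > -4.
So II strictly dominates I for General X; I is strictly dominated.

1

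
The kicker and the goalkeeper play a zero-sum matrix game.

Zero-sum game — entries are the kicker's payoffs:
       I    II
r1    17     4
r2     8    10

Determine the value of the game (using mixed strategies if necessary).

Row minima are 4 and 8, so the kicker's maximin is 8; column maxima are 17 and 10, so the goalkeeper's minimax is 10. These differ, so the equilibrium is in mixed strategies.
Let the kicker play r1 with probability p. The goalkeeper is indifferent when 17p + 8(1−p) = 4p + 10(1−p), giving p = 2/15.
Let the goalkeeper play I with probability q. The kicker is indifferent when 17q + 4(1−q) = 8q + 10(1−q), giving q = 2/5.
The value is 17·(2/5) + (4)·(3/5) = 46/5.

46/5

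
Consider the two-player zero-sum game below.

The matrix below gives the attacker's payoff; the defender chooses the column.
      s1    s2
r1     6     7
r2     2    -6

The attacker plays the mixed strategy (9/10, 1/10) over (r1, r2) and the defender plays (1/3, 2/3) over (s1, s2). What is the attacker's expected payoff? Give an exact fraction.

17/3

Against (1/3, 2/3), each row's expected payoff is r1: 20/3; r2: -10/3.
Taking the (9/10, 1/10)-weighted average: (9/10)·(20/3) + (1/10)·(-10/3) = 17/3.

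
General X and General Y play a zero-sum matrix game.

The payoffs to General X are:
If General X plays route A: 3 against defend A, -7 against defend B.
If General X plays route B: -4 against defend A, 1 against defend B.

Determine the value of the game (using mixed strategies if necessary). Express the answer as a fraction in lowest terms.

Row minima are -7 and -4, so General X's maximin is -4; column maxima are 3 and 1, so General Y's minimax is 1. These differ, so the equilibrium is in mixed strategies.
Let General X play route A with probability p. General Y is indifferent when 3p − 4(1−p) = −7p + (1−p), giving p = 1/3.
Let General Y play defend A with probability q. General X is indifferent when 3q − 7(1−q) = −4q + (1−q), giving q = 8/15.
The value is 3·(8/15) + (-7)·(7/15) = -5/3.

-5/3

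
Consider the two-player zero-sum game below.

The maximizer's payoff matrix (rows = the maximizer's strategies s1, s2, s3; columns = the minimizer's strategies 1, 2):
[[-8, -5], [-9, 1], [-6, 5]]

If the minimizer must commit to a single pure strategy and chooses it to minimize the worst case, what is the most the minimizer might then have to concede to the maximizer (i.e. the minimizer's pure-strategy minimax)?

The worst case (largest entry) in each column is 1: -6, 2: 5.
The best (smallest) of these is -6.

-6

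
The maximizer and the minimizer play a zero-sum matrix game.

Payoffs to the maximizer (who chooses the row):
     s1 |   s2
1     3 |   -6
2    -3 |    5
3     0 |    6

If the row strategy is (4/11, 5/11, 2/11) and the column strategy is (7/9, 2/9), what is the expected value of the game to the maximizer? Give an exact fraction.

5/99

Against (7/9, 2/9), each row's expected payoff is 1: 1; 2: -11/9; 3: 4/3.
Taking the (4/11, 5/11, 2/11)-weighted average: (4/11)·(1) + (5/11)·(-11/9) + (2/11)·(4/3) = 5/99.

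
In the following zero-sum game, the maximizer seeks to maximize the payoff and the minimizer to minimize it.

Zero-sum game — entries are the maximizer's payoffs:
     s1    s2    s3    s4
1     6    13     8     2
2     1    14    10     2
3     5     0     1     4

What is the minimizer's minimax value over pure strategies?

The worst case (largest entry) in each column is s1: 6, s2: 14, s3: 10, s4: 4.
The best (smallest) of these is 4.

4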